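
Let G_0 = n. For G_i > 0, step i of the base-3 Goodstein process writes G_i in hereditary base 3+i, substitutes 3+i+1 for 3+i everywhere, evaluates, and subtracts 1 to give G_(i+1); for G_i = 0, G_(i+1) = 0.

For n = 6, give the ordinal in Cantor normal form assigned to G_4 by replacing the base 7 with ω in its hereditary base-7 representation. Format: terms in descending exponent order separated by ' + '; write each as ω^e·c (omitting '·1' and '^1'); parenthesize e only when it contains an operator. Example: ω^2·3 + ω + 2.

[0] 6 ≡ 2·3 (base 3). Lift 4: 8. −1: 7.
[1] 7 ≡ 4 + 3 (base 4). Lift 5: 8. −1: 7.
[2] 7 ≡ 5 + 2 (base 5). Lift 6: 8. −1: 7.
[3] 7 ≡ 6 + 1 (base 6). Lift 7: 8. −1: 7.
[4] 7 ≡ 7 (base 7). Lift 8: 8. −1: 7.

ω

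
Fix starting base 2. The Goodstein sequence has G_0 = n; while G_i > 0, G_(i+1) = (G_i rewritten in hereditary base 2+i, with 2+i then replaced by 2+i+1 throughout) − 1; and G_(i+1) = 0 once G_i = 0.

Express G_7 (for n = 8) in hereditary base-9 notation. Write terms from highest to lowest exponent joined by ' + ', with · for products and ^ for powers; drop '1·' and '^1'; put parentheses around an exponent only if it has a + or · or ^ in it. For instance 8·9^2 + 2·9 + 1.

[0] 8 ≡ 2^(2 + 1) (base 2). Lift 3: 81. −1: 80.
[1] 80 ≡ 2·3^3 + 2·3^2 + 2·3 + 2 (base 3). Lift 4: 554. −1: 553.
[2] 553 ≡ 2·4^4 + 2·4^2 + 2·4 + 1 (base 4). Lift 5: 6311. −1: 6310.
[3] 6310 ≡ 2·5^5 + 2·5^2 + 2·5 (base 5). Lift 6: 93396. −1: 93395.
[4] 93395 ≡ 2·6^6 + 2·6^2 + 6 + 5 (base 6). Lift 7: 1647196. −1: 1647195.
[5] 1647195 ≡ 2·7^7 + 2·7^2 + 7 + 4 (base 7). Lift 8: 33554572. −1: 33554571.
[6] 33554571 ≡ 2·8^8 + 2·8^2 + 8 + 3 (base 8). Lift 9: 774841152. −1: 774841151.
[7] 774841151 ≡ 2·9^9 + 2·9^2 + 9 + 2 (base 9). Lift 10: 20000000212. −1: 20000000211.

2·9^9 + 2·9^2 + 9 + 2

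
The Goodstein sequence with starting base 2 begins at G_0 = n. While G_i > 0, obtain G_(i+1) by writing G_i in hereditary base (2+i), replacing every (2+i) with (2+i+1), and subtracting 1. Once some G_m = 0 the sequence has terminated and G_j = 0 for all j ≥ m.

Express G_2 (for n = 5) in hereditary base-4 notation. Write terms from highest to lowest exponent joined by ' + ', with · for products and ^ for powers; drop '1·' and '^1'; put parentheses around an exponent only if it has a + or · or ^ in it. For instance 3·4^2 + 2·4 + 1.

(0) 5|_2 = 2^2 + 1 ↦ 3^3 + 1|_3 = 28 ⇒ 27
(1) 27|_3 = 3^3 ↦ 4^4|_4 = 256 ⇒ 255
(2) 255|_4 = 3·4^3 + 3·4^2 + 3·4 + 3 ↦ 3·5^3 + 3·5^2 + 3·5 + 3|_5 = 468 ⇒ 467

3·4^3 + 3·4^2 + 3·4 + 3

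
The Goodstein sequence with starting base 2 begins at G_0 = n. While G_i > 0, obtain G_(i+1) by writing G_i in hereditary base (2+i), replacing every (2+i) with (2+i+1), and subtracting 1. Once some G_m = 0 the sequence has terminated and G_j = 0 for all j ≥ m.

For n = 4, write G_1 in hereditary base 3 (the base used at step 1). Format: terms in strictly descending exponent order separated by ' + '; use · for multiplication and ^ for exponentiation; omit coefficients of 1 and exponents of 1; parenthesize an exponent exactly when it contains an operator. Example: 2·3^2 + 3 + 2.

2·3^2 + 2·3 + 2

step 0: 4 = 2^2; sub 3 for 2: 3^3; = 27; G_1 = 27−1 = 26
step 1: 26 = 2·3^2 + 2·3 + 2; sub 4 for 3: 2·4^2 + 2·4 + 2; = 42; G_2 = 42−1 = 41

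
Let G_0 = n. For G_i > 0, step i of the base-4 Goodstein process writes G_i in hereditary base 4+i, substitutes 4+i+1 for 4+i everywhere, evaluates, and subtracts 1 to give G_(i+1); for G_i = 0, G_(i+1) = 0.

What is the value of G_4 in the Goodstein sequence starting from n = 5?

[0] 5 ≡ 4 + 1 (base 4). Lift 5: 6. −1: 5.
[1] 5 ≡ 5 (base 5). Lift 6: 6. −1: 5.
[2] 5 ≡ 5 (base 6). Lift 7: 5. −1: 4.
[3] 4 ≡ 4 (base 7). Lift 8: 4. −1: 3.
[4] 3 ≡ 3 (base 8). Lift 9: 3. −1: 2.

3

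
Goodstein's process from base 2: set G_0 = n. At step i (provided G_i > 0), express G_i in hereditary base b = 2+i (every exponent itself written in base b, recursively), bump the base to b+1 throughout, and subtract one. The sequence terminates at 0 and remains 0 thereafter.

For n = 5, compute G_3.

base 2: 5 = 2^2 + 1; at 3: 3^3 + 1 = 28; next = 27
base 3: 27 = 3^3; at 4: 4^4 = 256; next = 255
base 4: 255 = 3·4^3 + 3·4^2 + 3·4 + 3; at 5: 3·5^3 + 3·5^2 + 3·5 + 3 = 468; next = 467

467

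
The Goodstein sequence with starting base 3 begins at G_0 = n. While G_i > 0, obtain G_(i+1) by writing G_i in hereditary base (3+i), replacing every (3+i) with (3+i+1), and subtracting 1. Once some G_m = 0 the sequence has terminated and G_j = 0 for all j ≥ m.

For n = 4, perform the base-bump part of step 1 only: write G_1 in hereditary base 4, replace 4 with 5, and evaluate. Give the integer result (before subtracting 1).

5

4 —HB3→ 3 + 1 —bump→ 4 + 1 = 5 —(−1)→ 4
4 —HB4→ 4 —bump→ 5 = 5 —(−1)→ 4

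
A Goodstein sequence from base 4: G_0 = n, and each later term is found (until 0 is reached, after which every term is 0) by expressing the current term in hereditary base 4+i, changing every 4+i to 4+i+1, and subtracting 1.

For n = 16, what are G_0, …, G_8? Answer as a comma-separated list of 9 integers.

16 —HB4→ 4^2 —bump→ 5^2 = 25 —(−1)→ 24
24 —HB5→ 4·5 + 4 —bump→ 4·6 + 4 = 28 —(−1)→ 27
27 —HB6→ 4·6 + 3 —bump→ 4·7 + 3 = 31 —(−1)→ 30
30 —HB7→ 4·7 + 2 —bump→ 4·8 + 2 = 34 —(−1)→ 33
33 —HB8→ 4·8 + 1 —bump→ 4·9 + 1 = 37 —(−1)→ 36
36 —HB9→ 4·9 —bump→ 4·10 = 40 —(−1)→ 39
39 —HB10→ 3·10 + 9 —bump→ 3·11 + 9 = 42 —(−1)→ 41
41 —HB11→ 3·11 + 8 —bump→ 3·12 + 8 = 44 —(−1)→ 43

16, 24, 27, 30, 33, 36, 39, 41, 43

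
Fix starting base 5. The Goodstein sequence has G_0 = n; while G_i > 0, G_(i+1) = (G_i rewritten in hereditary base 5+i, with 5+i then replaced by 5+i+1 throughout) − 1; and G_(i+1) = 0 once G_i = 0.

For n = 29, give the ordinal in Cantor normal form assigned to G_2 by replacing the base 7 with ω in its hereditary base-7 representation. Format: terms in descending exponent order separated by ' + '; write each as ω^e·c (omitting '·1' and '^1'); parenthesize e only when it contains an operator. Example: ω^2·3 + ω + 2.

ω^2 + 2

step 0: 29 = 5^2 + 4; sub 6 for 5: 6^2 + 4; = 40; G_1 = 40−1 = 39
step 1: 39 = 6^2 + 3; sub 7 for 6: 7^2 + 3; = 52; G_2 = 52−1 = 51
step 2: 51 = 7^2 + 2; sub 8 for 7: 8^2 + 2; = 66; G_3 = 66−1 = 65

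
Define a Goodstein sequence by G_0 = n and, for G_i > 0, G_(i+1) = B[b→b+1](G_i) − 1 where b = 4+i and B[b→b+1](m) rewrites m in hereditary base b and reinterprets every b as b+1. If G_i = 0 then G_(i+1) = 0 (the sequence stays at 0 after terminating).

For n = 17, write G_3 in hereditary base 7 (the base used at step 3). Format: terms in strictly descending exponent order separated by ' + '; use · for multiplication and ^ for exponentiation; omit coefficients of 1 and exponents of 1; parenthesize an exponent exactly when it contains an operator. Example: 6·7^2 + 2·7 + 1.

(0) 17|_4 = 4^2 + 1 ↦ 5^2 + 1|_5 = 26 ⇒ 25
(1) 25|_5 = 5^2 ↦ 6^2|_6 = 36 ⇒ 35
(2) 35|_6 = 5·6 + 5 ↦ 5·7 + 5|_7 = 40 ⇒ 39
(3) 39|_7 = 5·7 + 4 ↦ 5·8 + 4|_8 = 44 ⇒ 43

5·7 + 4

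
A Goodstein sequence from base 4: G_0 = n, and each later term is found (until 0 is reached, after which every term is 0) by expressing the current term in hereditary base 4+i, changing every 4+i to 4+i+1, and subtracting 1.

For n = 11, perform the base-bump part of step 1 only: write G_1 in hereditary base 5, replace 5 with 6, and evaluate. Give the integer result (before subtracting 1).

[0] 11 ≡ 2·4 + 3 (base 4). Lift 5: 13. −1: 12.
[1] 12 ≡ 2·5 + 2 (base 5). Lift 6: 14. −1: 13.

14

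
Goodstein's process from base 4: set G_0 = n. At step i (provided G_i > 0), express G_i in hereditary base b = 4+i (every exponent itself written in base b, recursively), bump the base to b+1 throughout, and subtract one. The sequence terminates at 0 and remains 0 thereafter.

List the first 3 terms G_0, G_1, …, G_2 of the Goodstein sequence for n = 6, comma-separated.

(0) 6|_4 = 4 + 2 ↦ 5 + 2|_5 = 7 ⇒ 6
(1) 6|_5 = 5 + 1 ↦ 6 + 1|_6 = 7 ⇒ 6

6, 6, 6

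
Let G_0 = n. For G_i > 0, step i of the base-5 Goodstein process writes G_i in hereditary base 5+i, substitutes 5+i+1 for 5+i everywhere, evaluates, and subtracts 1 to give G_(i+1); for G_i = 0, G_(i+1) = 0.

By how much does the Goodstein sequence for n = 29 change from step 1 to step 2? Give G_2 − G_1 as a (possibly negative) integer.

12

step 0: 29 = 5^2 + 4; sub 6 for 5: 6^2 + 4; = 40; G_1 = 40−1 = 39
step 1: 39 = 6^2 + 3; sub 7 for 6: 7^2 + 3; = 52; G_2 = 52−1 = 51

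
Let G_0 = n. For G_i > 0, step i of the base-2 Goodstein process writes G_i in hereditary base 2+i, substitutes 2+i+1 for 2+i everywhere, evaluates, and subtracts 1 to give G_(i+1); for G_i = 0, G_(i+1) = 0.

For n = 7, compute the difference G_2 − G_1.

229

G_0 = 7. HB_2(7) = 2^2 + 2 + 1. Bump = 31. G_1 = 30.
G_1 = 30. HB_3(30) = 3^3 + 3. Bump = 260. G_2 = 259.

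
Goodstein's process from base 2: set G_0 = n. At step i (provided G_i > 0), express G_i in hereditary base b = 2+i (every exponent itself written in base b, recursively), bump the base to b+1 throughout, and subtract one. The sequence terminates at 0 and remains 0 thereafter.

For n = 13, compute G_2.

G_0=13  [base 2] 2^(2 + 1) + 2^2 + 1  →[2↦3]→  3^(3 + 1) + 3^3 + 1 = 109  −1 ⇒ G_1=108
G_1=108  [base 3] 3^(3 + 1) + 3^3  →[3↦4]→  4^(4 + 1) + 4^4 = 1280  −1 ⇒ G_2=1279
G_2=1279  [base 4] 4^(4 + 1) + 3·4^3 + 3·4^2 + 3·4 + 3  →[4↦5]→  5^(5 + 1) + 3·5^3 + 3·5^2 + 3·5 + 3 = 16093  −1 ⇒ G_3=16092

1279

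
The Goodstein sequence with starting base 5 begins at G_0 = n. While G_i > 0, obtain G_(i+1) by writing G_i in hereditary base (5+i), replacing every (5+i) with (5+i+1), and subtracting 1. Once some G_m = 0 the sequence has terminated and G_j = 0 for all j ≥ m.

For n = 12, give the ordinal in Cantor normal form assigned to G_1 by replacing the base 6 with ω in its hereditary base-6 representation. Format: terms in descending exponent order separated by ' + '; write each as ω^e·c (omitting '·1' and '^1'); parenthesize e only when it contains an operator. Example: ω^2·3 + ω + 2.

(0) 12|_5 = 2·5 + 2 ↦ 2·6 + 2|_6 = 14 ⇒ 13
(1) 13|_6 = 2·6 + 1 ↦ 2·7 + 1|_7 = 15 ⇒ 14

ω·2 + 1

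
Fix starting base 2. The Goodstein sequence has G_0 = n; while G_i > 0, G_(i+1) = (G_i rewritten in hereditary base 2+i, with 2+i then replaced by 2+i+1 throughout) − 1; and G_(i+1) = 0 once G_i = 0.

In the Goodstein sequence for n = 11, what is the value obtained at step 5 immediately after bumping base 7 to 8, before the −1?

i=0: 11 = 2^(2 + 1) + 2 + 1 (b=2); 2→3: 3^(3 + 1) + 3 + 1 = 85; 85−1 = 84
i=1: 84 = 3^(3 + 1) + 3 (b=3); 3→4: 4^(4 + 1) + 4 = 1028; 1028−1 = 1027
i=2: 1027 = 4^(4 + 1) + 3 (b=4); 4→5: 5^(5 + 1) + 3 = 15628; 15628−1 = 15627
i=3: 15627 = 5^(5 + 1) + 2 (b=5); 5→6: 6^(6 + 1) + 2 = 279938; 279938−1 = 279937
i=4: 279937 = 6^(6 + 1) + 1 (b=6); 6→7: 7^(7 + 1) + 1 = 5764802; 5764802−1 = 5764801

134217728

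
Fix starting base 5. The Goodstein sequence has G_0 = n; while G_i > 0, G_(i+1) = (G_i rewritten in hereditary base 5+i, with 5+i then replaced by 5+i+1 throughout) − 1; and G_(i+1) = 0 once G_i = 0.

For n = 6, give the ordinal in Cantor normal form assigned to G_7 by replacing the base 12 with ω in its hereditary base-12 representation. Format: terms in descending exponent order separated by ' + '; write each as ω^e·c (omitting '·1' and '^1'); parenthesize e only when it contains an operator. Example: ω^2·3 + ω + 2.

1

G_0 = 6. HB_5(6) = 5 + 1. Bump = 7. G_1 = 6.
G_1 = 6. HB_6(6) = 6. Bump = 7. G_2 = 6.
G_2 = 6. HB_7(6) = 6. Bump = 6. G_3 = 5.
G_3 = 5. HB_8(5) = 5. Bump = 5. G_4 = 4.
G_4 = 4. HB_9(4) = 4. Bump = 4. G_5 = 3.
G_5 = 3. HB_10(3) = 3. Bump = 3. G_6 = 2.
G_6 = 2. HB_11(2) = 2. Bump = 2. G_7 = 1.
G_7 = 1. HB_12(1) = 1. Bump = 1. G_8 = 0.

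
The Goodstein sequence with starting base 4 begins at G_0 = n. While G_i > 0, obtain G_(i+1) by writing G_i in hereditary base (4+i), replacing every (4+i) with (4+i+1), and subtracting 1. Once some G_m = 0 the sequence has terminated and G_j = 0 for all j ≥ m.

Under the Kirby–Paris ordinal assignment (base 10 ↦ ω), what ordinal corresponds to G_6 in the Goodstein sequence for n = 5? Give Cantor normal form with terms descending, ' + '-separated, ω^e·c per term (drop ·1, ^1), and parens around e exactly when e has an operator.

G_0 = 5. HB_4(5) = 4 + 1. Bump = 6. G_1 = 5.
G_1 = 5. HB_5(5) = 5. Bump = 6. G_2 = 5.
G_2 = 5. HB_6(5) = 5. Bump = 5. G_3 = 4.
G_3 = 4. HB_7(4) = 4. Bump = 4. G_4 = 3.
G_4 = 3. HB_8(3) = 3. Bump = 3. G_5 = 2.
G_5 = 2. HB_9(2) = 2. Bump = 2. G_6 = 1.
G_6 = 1. HB_10(1) = 1. Bump = 1. G_7 = 0.

1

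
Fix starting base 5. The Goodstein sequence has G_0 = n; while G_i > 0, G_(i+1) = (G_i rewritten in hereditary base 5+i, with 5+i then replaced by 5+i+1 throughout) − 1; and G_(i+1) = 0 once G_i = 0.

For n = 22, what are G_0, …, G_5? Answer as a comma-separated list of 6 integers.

[0] 22 ≡ 4·5 + 2 (base 5). Lift 6: 26. −1: 25.
[1] 25 ≡ 4·6 + 1 (base 6). Lift 7: 29. −1: 28.
[2] 28 ≡ 4·7 (base 7). Lift 8: 32. −1: 31.
[3] 31 ≡ 3·8 + 7 (base 8). Lift 9: 34. −1: 33.
[4] 33 ≡ 3·9 + 6 (base 9). Lift 10: 36. −1: 35.

22, 25, 28, 31, 33, 35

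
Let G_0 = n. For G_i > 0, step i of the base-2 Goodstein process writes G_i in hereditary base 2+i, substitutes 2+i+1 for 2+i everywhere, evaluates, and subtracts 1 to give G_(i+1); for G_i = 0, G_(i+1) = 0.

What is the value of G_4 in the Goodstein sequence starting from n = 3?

1

i=0: 3 = 2 + 1 (b=2); 2→3: 3 + 1 = 4; 4−1 = 3
i=1: 3 = 3 (b=3); 3→4: 4 = 4; 4−1 = 3
i=2: 3 = 3 (b=4); 4→5: 3 = 3; 3−1 = 2
i=3: 2 = 2 (b=5); 5→6: 2 = 2; 2−1 = 1
i=4: 1 = 1 (b=6); 6→7: 1 = 1; 1−1 = 0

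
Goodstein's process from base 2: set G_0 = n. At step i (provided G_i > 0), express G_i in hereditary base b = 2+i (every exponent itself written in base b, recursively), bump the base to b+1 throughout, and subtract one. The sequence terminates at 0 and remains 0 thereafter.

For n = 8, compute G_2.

[0] 8 ≡ 2^(2 + 1) (base 2). Lift 3: 81. −1: 80.
[1] 80 ≡ 2·3^3 + 2·3^2 + 2·3 + 2 (base 3). Lift 4: 554. −1: 553.

553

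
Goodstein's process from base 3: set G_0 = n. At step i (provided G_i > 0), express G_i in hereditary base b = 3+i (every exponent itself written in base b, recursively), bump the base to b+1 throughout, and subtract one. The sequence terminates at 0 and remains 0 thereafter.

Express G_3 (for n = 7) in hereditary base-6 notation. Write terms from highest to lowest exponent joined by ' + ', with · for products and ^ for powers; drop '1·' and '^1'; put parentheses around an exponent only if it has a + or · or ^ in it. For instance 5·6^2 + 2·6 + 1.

G_0=7  [base 3] 2·3 + 1  →[3↦4]→  2·4 + 1 = 9  −1 ⇒ G_1=8
G_1=8  [base 4] 2·4  →[4↦5]→  2·5 = 10  −1 ⇒ G_2=9
G_2=9  [base 5] 5 + 4  →[5↦6]→  6 + 4 = 10  −1 ⇒ G_3=9

6 + 3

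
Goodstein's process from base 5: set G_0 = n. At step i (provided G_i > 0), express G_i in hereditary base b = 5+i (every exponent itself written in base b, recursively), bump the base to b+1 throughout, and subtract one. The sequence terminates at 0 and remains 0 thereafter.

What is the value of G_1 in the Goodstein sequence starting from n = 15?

(0) 15|_5 = 3·5 ↦ 3·6|_6 = 18 ⇒ 17
(1) 17|_6 = 2·6 + 5 ↦ 2·7 + 5|_7 = 19 ⇒ 18

17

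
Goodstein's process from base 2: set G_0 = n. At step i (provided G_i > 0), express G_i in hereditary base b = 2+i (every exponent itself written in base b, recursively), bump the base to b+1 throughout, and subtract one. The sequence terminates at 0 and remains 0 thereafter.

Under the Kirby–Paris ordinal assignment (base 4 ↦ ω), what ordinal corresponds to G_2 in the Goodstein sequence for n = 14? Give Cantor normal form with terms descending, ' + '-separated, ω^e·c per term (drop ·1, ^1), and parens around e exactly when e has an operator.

ω^(ω + 1) + ω^ω + 1

step 0: 14 = 2^(2 + 1) + 2^2 + 2; sub 3 for 2: 3^(3 + 1) + 3^3 + 3; = 111; G_1 = 111−1 = 110
step 1: 110 = 3^(3 + 1) + 3^3 + 2; sub 4 for 3: 4^(4 + 1) + 4^4 + 2; = 1282; G_2 = 1282−1 = 1281
step 2: 1281 = 4^(4 + 1) + 4^4 + 1; sub 5 for 4: 5^(5 + 1) + 5^5 + 1; = 18751; G_3 = 18751−1 = 18750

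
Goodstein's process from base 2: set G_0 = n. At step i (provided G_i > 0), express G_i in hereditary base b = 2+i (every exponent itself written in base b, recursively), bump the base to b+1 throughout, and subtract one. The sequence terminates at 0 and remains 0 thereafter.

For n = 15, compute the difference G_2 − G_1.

G_0=15  [base 2] 2^(2 + 1) + 2^2 + 2 + 1  →[2↦3]→  3^(3 + 1) + 3^3 + 3 + 1 = 112  −1 ⇒ G_1=111
G_1=111  [base 3] 3^(3 + 1) + 3^3 + 3  →[3↦4]→  4^(4 + 1) + 4^4 + 4 = 1284  −1 ⇒ G_2=1283

1172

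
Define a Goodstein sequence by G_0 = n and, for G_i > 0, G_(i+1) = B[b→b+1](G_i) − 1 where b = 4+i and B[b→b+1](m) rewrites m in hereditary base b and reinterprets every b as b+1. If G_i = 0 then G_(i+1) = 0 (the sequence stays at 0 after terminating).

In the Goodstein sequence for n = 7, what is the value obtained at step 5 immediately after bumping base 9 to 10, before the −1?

6

(0) 7|_4 = 4 + 3 ↦ 5 + 3|_5 = 8 ⇒ 7
(1) 7|_5 = 5 + 2 ↦ 6 + 2|_6 = 8 ⇒ 7
(2) 7|_6 = 6 + 1 ↦ 7 + 1|_7 = 8 ⇒ 7
(3) 7|_7 = 7 ↦ 8|_8 = 8 ⇒ 7
(4) 7|_8 = 7 ↦ 7|_9 = 7 ⇒ 6
(5) 6|_9 = 6 ↦ 6|_10 = 6 ⇒ 5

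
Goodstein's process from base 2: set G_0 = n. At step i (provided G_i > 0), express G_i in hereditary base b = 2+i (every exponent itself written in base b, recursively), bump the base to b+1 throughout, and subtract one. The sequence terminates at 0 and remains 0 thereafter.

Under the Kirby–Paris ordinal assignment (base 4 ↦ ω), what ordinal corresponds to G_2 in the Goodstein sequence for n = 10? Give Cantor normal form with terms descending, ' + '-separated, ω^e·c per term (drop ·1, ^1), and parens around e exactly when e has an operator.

i=0: 10 = 2^(2 + 1) + 2 (b=2); 2→3: 3^(3 + 1) + 3 = 84; 84−1 = 83
i=1: 83 = 3^(3 + 1) + 2 (b=3); 3→4: 4^(4 + 1) + 2 = 1026; 1026−1 = 1025
i=2: 1025 = 4^(4 + 1) + 1 (b=4); 4→5: 5^(5 + 1) + 1 = 15626; 15626−1 = 15625

ω^(ω + 1) + 1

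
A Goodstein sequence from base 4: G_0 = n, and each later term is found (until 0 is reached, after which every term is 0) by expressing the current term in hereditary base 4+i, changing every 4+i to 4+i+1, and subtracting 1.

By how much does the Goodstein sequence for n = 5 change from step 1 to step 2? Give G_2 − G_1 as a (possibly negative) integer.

0

i=0: 5 = 4 + 1 (b=4); 4→5: 5 + 1 = 6; 6−1 = 5
i=1: 5 = 5 (b=5); 5→6: 6 = 6; 6−1 = 5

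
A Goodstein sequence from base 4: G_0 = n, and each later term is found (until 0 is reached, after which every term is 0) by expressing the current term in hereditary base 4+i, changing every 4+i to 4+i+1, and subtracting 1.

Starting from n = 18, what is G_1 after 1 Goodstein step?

26

i=0: 18 = 4^2 + 2 (b=4); 4→5: 5^2 + 2 = 27; 27−1 = 26
i=1: 26 = 5^2 + 1 (b=5); 5→6: 6^2 + 1 = 37; 37−1 = 36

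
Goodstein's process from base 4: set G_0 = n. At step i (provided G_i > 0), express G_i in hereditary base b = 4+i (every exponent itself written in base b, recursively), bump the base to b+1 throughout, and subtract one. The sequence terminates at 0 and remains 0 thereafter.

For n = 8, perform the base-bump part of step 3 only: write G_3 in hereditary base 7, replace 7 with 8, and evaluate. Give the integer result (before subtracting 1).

step 0: 8 = 2·4; sub 5 for 4: 2·5; = 10; G_1 = 10−1 = 9
step 1: 9 = 5 + 4; sub 6 for 5: 6 + 4; = 10; G_2 = 10−1 = 9
step 2: 9 = 6 + 3; sub 7 for 6: 7 + 3; = 10; G_3 = 10−1 = 9
step 3: 9 = 7 + 2; sub 8 for 7: 8 + 2; = 10; G_4 = 10−1 = 9

10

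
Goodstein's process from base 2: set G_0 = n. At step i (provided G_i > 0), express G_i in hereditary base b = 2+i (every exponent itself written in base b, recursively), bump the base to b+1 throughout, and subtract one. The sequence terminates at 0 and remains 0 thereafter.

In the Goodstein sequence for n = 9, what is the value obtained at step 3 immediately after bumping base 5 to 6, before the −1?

(0) 9|_2 = 2^(2 + 1) + 1 ↦ 3^(3 + 1) + 1|_3 = 82 ⇒ 81
(1) 81|_3 = 3^(3 + 1) ↦ 4^(4 + 1)|_4 = 1024 ⇒ 1023
(2) 1023|_4 = 3·4^4 + 3·4^3 + 3·4^2 + 3·4 + 3 ↦ 3·5^5 + 3·5^3 + 3·5^2 + 3·5 + 3|_5 = 9843 ⇒ 9842
(3) 9842|_5 = 3·5^5 + 3·5^3 + 3·5^2 + 3·5 + 2 ↦ 3·6^6 + 3·6^3 + 3·6^2 + 3·6 + 2|_6 = 140744 ⇒ 140743

140744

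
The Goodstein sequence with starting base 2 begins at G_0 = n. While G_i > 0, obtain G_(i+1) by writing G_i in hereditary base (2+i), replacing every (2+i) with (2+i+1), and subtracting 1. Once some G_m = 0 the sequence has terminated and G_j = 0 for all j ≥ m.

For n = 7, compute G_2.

(0) 7|_2 = 2^2 + 2 + 1 ↦ 3^3 + 3 + 1|_3 = 31 ⇒ 30
(1) 30|_3 = 3^3 + 3 ↦ 4^4 + 4|_4 = 260 ⇒ 259
(2) 259|_4 = 4^4 + 3 ↦ 5^5 + 3|_5 = 3128 ⇒ 3127

259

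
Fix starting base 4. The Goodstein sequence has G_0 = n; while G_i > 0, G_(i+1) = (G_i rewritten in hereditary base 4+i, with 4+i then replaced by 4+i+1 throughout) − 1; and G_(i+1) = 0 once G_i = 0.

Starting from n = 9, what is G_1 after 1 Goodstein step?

(0) 9|_4 = 2·4 + 1 ↦ 2·5 + 1|_5 = 11 ⇒ 10
(1) 10|_5 = 2·5 ↦ 2·6|_6 = 12 ⇒ 11

10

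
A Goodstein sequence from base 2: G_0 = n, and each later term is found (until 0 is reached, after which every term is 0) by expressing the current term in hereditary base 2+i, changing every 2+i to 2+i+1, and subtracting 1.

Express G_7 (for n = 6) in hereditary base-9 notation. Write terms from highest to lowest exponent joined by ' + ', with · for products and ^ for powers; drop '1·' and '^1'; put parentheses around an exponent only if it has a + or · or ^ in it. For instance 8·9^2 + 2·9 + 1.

5·9^5 + 5·9^4 + 5·9^3 + 5·9^2 + 5·9 + 2

[0] 6 ≡ 2^2 + 2 (base 2). Lift 3: 30. −1: 29.
[1] 29 ≡ 3^3 + 2 (base 3). Lift 4: 258. −1: 257.
[2] 257 ≡ 4^4 + 1 (base 4). Lift 5: 3126. −1: 3125.
[3] 3125 ≡ 5^5 (base 5). Lift 6: 46656. −1: 46655.
[4] 46655 ≡ 5·6^5 + 5·6^4 + 5·6^3 + 5·6^2 + 5·6 + 5 (base 6). Lift 7: 98040. −1: 98039.
[5] 98039 ≡ 5·7^5 + 5·7^4 + 5·7^3 + 5·7^2 + 5·7 + 4 (base 7). Lift 8: 187244. −1: 187243.
[6] 187243 ≡ 5·8^5 + 5·8^4 + 5·8^3 + 5·8^2 + 5·8 + 3 (base 8). Lift 9: 332148. −1: 332147.
[7] 332147 ≡ 5·9^5 + 5·9^4 + 5·9^3 + 5·9^2 + 5·9 + 2 (base 9). Lift 10: 555552. −1: 555551.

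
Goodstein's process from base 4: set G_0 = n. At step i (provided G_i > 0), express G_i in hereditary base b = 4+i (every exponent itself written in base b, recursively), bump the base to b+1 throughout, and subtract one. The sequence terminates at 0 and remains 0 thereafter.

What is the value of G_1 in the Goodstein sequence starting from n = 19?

27

step 0: 19 = 4^2 + 3; sub 5 for 4: 5^2 + 3; = 28; G_1 = 28−1 = 27
step 1: 27 = 5^2 + 2; sub 6 for 5: 6^2 + 2; = 38; G_2 = 38−1 = 37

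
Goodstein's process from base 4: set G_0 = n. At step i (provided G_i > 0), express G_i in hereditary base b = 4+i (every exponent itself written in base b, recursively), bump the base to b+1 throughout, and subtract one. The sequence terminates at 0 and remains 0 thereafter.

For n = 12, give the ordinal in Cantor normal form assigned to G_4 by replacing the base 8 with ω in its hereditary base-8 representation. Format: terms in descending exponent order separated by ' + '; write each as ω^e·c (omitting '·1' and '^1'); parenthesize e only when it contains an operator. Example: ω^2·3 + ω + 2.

i=0: 12 = 3·4 (b=4); 4→5: 3·5 = 15; 15−1 = 14
i=1: 14 = 2·5 + 4 (b=5); 5→6: 2·6 + 4 = 16; 16−1 = 15
i=2: 15 = 2·6 + 3 (b=6); 6→7: 2·7 + 3 = 17; 17−1 = 16
i=3: 16 = 2·7 + 2 (b=7); 7→8: 2·8 + 2 = 18; 18−1 = 17
i=4: 17 = 2·8 + 1 (b=8); 8→9: 2·9 + 1 = 19; 19−1 = 18

ω·2 + 1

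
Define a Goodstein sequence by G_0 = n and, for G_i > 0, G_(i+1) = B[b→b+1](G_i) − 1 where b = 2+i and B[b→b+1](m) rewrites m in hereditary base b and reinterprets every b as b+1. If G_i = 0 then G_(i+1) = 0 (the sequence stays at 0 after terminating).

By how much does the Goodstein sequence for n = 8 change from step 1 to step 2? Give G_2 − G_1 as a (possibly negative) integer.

473

G_0=8  [base 2] 2^(2 + 1)  →[2↦3]→  3^(3 + 1) = 81  −1 ⇒ G_1=80
G_1=80  [base 3] 2·3^3 + 2·3^2 + 2·3 + 2  →[3↦4]→  2·4^4 + 2·4^2 + 2·4 + 2 = 554  −1 ⇒ G_2=553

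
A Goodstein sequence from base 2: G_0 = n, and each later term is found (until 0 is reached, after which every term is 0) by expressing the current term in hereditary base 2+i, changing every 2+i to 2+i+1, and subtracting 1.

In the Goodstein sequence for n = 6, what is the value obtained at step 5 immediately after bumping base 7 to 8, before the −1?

187244

6 —HB2→ 2^2 + 2 —bump→ 3^3 + 3 = 30 —(−1)→ 29
29 —HB3→ 3^3 + 2 —bump→ 4^4 + 2 = 258 —(−1)→ 257
257 —HB4→ 4^4 + 1 —bump→ 5^5 + 1 = 3126 —(−1)→ 3125
3125 —HB5→ 5^5 —bump→ 6^6 = 46656 —(−1)→ 46655
46655 —HB6→ 5·6^5 + 5·6^4 + 5·6^3 + 5·6^2 + 5·6 + 5 —bump→ 5·7^5 + 5·7^4 + 5·7^3 + 5·7^2 + 5·7 + 5 = 98040 —(−1)→ 98039
98039 —HB7→ 5·7^5 + 5·7^4 + 5·7^3 + 5·7^2 + 5·7 + 4 —bump→ 5·8^5 + 5·8^4 + 5·8^3 + 5·8^2 + 5·8 + 4 = 187244 —(−1)→ 187243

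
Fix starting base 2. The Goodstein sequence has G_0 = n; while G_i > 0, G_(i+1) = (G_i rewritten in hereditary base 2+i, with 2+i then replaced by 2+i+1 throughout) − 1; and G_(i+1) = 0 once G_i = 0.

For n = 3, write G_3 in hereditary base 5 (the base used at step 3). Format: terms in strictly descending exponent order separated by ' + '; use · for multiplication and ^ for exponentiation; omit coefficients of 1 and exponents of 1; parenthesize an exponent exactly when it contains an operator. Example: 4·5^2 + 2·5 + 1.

2

(0) 3|_2 = 2 + 1 ↦ 3 + 1|_3 = 4 ⇒ 3
(1) 3|_3 = 3 ↦ 4|_4 = 4 ⇒ 3
(2) 3|_4 = 3 ↦ 3|_5 = 3 ⇒ 2
(3) 2|_5 = 2 ↦ 2|_6 = 2 ⇒ 1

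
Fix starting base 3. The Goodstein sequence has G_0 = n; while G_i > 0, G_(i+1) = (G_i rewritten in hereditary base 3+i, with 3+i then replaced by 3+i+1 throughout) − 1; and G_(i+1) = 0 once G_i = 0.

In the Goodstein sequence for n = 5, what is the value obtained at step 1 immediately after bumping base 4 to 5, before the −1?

G_0 = 5. HB_3(5) = 3 + 2. Bump = 6. G_1 = 5.
G_1 = 5. HB_4(5) = 4 + 1. Bump = 6. G_2 = 5.

6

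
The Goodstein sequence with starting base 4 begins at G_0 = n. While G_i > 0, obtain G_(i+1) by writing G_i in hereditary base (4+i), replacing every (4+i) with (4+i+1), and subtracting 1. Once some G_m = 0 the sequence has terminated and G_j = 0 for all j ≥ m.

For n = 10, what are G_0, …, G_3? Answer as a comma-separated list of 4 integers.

10, 11, 12, 13

base 4: 10 = 2·4 + 2; at 5: 2·5 + 2 = 12; next = 11
base 5: 11 = 2·5 + 1; at 6: 2·6 + 1 = 13; next = 12
base 6: 12 = 2·6; at 7: 2·7 = 14; next = 13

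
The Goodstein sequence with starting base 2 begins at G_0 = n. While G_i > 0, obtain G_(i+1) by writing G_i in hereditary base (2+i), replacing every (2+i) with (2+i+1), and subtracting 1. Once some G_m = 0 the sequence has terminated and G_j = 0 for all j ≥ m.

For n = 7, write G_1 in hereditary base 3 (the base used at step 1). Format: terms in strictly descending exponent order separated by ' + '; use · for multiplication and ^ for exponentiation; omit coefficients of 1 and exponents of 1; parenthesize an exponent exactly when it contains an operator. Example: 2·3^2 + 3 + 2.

3^3 + 3

step 0: 7 = 2^2 + 2 + 1; sub 3 for 2: 3^3 + 3 + 1; = 31; G_1 = 31−1 = 30
step 1: 30 = 3^3 + 3; sub 4 for 3: 4^4 + 4; = 260; G_2 = 260−1 = 259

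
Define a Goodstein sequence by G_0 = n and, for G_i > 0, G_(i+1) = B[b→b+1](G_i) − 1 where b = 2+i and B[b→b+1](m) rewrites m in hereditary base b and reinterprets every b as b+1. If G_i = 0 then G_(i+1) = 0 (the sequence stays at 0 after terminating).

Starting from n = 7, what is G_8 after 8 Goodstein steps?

(0) 7|_2 = 2^2 + 2 + 1 ↦ 3^3 + 3 + 1|_3 = 31 ⇒ 30
(1) 30|_3 = 3^3 + 3 ↦ 4^4 + 4|_4 = 260 ⇒ 259
(2) 259|_4 = 4^4 + 3 ↦ 5^5 + 3|_5 = 3128 ⇒ 3127
(3) 3127|_5 = 5^5 + 2 ↦ 6^6 + 2|_6 = 46658 ⇒ 46657
(4) 46657|_6 = 6^6 + 1 ↦ 7^7 + 1|_7 = 823544 ⇒ 823543
(5) 823543|_7 = 7^7 ↦ 8^8|_8 = 16777216 ⇒ 16777215
(6) 16777215|_8 = 7·8^7 + 7·8^6 + 7·8^5 + 7·8^4 + 7·8^3 + 7·8^2 + 7·8 + 7 ↦ 7·9^7 + 7·9^6 + 7·9^5 + 7·9^4 + 7·9^3 + 7·9^2 + 7·9 + 7|_9 = 37665880 ⇒ 37665879
(7) 37665879|_9 = 7·9^7 + 7·9^6 + 7·9^5 + 7·9^4 + 7·9^3 + 7·9^2 + 7·9 + 6 ↦ 7·10^7 + 7·10^6 + 7·10^5 + 7·10^4 + 7·10^3 + 7·10^2 + 7·10 + 6|_10 = 77777776 ⇒ 77777775
(8) 77777775|_10 = 7·10^7 + 7·10^6 + 7·10^5 + 7·10^4 + 7·10^3 + 7·10^2 + 7·10 + 5 ↦ 7·11^7 + 7·11^6 + 7·11^5 + 7·11^4 + 7·11^3 + 7·11^2 + 7·11 + 5|_11 = 150051214 ⇒ 150051213

77777775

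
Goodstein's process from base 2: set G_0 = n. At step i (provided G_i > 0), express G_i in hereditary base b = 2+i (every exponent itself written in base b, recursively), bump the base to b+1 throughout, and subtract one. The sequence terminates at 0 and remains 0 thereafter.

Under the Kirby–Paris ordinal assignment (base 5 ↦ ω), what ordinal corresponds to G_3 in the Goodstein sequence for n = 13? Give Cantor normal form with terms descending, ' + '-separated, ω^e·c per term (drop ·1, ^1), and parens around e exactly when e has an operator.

ω^(ω + 1) + ω^3·3 + ω^2·3 + ω·3 + 2

13 —HB2→ 2^(2 + 1) + 2^2 + 1 —bump→ 3^(3 + 1) + 3^3 + 1 = 109 —(−1)→ 108
108 —HB3→ 3^(3 + 1) + 3^3 —bump→ 4^(4 + 1) + 4^4 = 1280 —(−1)→ 1279
1279 —HB4→ 4^(4 + 1) + 3·4^3 + 3·4^2 + 3·4 + 3 —bump→ 5^(5 + 1) + 3·5^3 + 3·5^2 + 3·5 + 3 = 16093 —(−1)→ 16092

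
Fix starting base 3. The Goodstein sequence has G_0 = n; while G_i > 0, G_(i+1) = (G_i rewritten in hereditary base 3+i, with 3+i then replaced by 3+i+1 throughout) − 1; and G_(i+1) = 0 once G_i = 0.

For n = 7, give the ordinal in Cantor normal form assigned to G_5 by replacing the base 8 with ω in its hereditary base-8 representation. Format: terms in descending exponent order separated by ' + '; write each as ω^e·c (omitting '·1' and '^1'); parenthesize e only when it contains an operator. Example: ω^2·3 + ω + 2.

G_0 = 7. HB_3(7) = 2·3 + 1. Bump = 9. G_1 = 8.
G_1 = 8. HB_4(8) = 2·4. Bump = 10. G_2 = 9.
G_2 = 9. HB_5(9) = 5 + 4. Bump = 10. G_3 = 9.
G_3 = 9. HB_6(9) = 6 + 3. Bump = 10. G_4 = 9.
G_4 = 9. HB_7(9) = 7 + 2. Bump = 10. G_5 = 9.
G_5 = 9. HB_8(9) = 8 + 1. Bump = 10. G_6 = 9.

ω + 1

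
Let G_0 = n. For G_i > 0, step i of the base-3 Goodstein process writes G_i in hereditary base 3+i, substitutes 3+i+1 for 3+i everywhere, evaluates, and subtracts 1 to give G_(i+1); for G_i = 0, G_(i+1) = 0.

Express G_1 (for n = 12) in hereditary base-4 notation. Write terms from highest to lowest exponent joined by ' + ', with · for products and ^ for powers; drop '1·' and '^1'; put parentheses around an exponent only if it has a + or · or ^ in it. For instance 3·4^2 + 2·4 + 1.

base 3: 12 = 3^2 + 3; at 4: 4^2 + 4 = 20; next = 19
base 4: 19 = 4^2 + 3; at 5: 5^2 + 3 = 28; next = 27

4^2 + 3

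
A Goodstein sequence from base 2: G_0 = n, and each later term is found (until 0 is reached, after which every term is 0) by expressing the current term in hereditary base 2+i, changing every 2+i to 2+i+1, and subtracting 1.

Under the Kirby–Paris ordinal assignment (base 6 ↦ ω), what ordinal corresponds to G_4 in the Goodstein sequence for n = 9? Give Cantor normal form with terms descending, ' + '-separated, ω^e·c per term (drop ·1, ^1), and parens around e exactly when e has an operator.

ω^ω·3 + ω^3·3 + ω^2·3 + ω·3 + 1

9 —HB2→ 2^(2 + 1) + 1 —bump→ 3^(3 + 1) + 1 = 82 —(−1)→ 81
81 —HB3→ 3^(3 + 1) —bump→ 4^(4 + 1) = 1024 —(−1)→ 1023
1023 —HB4→ 3·4^4 + 3·4^3 + 3·4^2 + 3·4 + 3 —bump→ 3·5^5 + 3·5^3 + 3·5^2 + 3·5 + 3 = 9843 —(−1)→ 9842
9842 —HB5→ 3·5^5 + 3·5^3 + 3·5^2 + 3·5 + 2 —bump→ 3·6^6 + 3·6^3 + 3·6^2 + 3·6 + 2 = 140744 —(−1)→ 140743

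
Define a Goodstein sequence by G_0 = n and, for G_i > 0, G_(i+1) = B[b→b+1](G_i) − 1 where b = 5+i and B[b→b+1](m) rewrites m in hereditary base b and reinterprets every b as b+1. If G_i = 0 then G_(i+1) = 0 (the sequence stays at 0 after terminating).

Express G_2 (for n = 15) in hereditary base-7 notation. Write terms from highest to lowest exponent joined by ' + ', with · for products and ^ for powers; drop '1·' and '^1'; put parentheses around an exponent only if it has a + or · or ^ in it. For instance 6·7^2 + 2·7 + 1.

G_0=15  [base 5] 3·5  →[5↦6]→  3·6 = 18  −1 ⇒ G_1=17
G_1=17  [base 6] 2·6 + 5  →[6↦7]→  2·7 + 5 = 19  −1 ⇒ G_2=18
G_2=18  [base 7] 2·7 + 4  →[7↦8]→  2·8 + 4 = 20  −1 ⇒ G_3=19

2·7 + 4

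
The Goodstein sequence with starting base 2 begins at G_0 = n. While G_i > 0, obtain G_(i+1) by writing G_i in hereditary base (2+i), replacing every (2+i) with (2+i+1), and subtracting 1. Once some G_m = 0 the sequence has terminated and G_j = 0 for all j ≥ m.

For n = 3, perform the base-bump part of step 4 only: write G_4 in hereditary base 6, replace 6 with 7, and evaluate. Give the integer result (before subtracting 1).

1

step 0: 3 = 2 + 1; sub 3 for 2: 3 + 1; = 4; G_1 = 4−1 = 3
step 1: 3 = 3; sub 4 for 3: 4; = 4; G_2 = 4−1 = 3
step 2: 3 = 3; sub 5 for 4: 3; = 3; G_3 = 3−1 = 2
step 3: 2 = 2; sub 6 for 5: 2; = 2; G_4 = 2−1 = 1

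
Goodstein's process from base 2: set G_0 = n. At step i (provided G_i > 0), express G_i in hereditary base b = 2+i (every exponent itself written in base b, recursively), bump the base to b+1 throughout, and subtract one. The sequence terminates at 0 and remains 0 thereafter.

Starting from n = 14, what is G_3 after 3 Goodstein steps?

18750

G_0 = 14. HB_2(14) = 2^(2 + 1) + 2^2 + 2. Bump = 111. G_1 = 110.
G_1 = 110. HB_3(110) = 3^(3 + 1) + 3^3 + 2. Bump = 1282. G_2 = 1281.
G_2 = 1281. HB_4(1281) = 4^(4 + 1) + 4^4 + 1. Bump = 18751. G_3 = 18750.
G_3 = 18750. HB_5(18750) = 5^(5 + 1) + 5^5. Bump = 326592. G_4 = 326591.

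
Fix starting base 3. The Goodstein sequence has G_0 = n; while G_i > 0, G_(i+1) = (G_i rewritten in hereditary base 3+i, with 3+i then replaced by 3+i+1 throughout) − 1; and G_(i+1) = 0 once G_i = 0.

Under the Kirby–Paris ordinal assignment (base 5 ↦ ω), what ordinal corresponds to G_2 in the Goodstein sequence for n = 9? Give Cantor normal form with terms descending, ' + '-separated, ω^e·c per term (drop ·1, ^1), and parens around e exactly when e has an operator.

G_0=9  [base 3] 3^2  →[3↦4]→  4^2 = 16  −1 ⇒ G_1=15
G_1=15  [base 4] 3·4 + 3  →[4↦5]→  3·5 + 3 = 18  −1 ⇒ G_2=17
G_2=17  [base 5] 3·5 + 2  →[5↦6]→  3·6 + 2 = 20  −1 ⇒ G_3=19

ω·3 + 2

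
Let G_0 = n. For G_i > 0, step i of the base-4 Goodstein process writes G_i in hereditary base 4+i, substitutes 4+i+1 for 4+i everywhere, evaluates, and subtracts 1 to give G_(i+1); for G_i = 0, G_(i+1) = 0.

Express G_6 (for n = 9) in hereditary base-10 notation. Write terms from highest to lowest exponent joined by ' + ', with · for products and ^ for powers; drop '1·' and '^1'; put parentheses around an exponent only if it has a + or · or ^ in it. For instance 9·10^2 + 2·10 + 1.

10 + 1

G_0 = 9. HB_4(9) = 2·4 + 1. Bump = 11. G_1 = 10.
G_1 = 10. HB_5(10) = 2·5. Bump = 12. G_2 = 11.
G_2 = 11. HB_6(11) = 6 + 5. Bump = 12. G_3 = 11.
G_3 = 11. HB_7(11) = 7 + 4. Bump = 12. G_4 = 11.
G_4 = 11. HB_8(11) = 8 + 3. Bump = 12. G_5 = 11.
G_5 = 11. HB_9(11) = 9 + 2. Bump = 12. G_6 = 11.
G_6 = 11. HB_10(11) = 10 + 1. Bump = 12. G_7 = 11.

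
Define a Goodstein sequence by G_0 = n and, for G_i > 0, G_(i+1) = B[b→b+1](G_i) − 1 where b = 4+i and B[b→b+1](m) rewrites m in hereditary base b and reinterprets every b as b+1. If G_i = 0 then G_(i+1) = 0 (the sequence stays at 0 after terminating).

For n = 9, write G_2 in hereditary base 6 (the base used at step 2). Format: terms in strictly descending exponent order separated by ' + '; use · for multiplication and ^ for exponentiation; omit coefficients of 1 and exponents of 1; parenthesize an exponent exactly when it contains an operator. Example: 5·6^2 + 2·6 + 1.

6 + 5

i=0: 9 = 2·4 + 1 (b=4); 4→5: 2·5 + 1 = 11; 11−1 = 10
i=1: 10 = 2·5 (b=5); 5→6: 2·6 = 12; 12−1 = 11
i=2: 11 = 6 + 5 (b=6); 6→7: 7 + 5 = 12; 12−1 = 11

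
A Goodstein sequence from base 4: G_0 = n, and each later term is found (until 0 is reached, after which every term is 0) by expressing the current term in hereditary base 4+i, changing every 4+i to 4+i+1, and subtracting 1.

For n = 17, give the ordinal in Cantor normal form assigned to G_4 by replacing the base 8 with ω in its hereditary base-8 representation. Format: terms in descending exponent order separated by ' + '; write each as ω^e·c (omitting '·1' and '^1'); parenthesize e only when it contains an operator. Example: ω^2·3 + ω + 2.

[0] 17 ≡ 4^2 + 1 (base 4). Lift 5: 26. −1: 25.
[1] 25 ≡ 5^2 (base 5). Lift 6: 36. −1: 35.
[2] 35 ≡ 5·6 + 5 (base 6). Lift 7: 40. −1: 39.
[3] 39 ≡ 5·7 + 4 (base 7). Lift 8: 44. −1: 43.
[4] 43 ≡ 5·8 + 3 (base 8). Lift 9: 48. −1: 47.

ω·5 + 3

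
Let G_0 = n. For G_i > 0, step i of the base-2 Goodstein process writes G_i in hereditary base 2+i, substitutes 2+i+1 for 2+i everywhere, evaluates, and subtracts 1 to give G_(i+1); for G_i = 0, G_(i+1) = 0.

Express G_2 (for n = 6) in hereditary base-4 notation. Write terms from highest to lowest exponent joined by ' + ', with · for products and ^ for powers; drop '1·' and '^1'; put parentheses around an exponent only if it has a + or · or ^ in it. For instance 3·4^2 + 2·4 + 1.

4^4 + 1

6 —HB2→ 2^2 + 2 —bump→ 3^3 + 3 = 30 —(−1)→ 29
29 —HB3→ 3^3 + 2 —bump→ 4^4 + 2 = 258 —(−1)→ 257
257 —HB4→ 4^4 + 1 —bump→ 5^5 + 1 = 3126 —(−1)→ 3125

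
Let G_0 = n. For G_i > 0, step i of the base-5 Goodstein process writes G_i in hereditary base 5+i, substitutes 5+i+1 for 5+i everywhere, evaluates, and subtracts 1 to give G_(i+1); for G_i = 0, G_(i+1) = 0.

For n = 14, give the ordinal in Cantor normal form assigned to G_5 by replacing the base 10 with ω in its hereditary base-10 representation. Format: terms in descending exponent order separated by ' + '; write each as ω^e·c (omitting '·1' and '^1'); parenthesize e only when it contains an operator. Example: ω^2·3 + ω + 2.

ω + 9

base 5: 14 = 2·5 + 4; at 6: 2·6 + 4 = 16; next = 15
base 6: 15 = 2·6 + 3; at 7: 2·7 + 3 = 17; next = 16
base 7: 16 = 2·7 + 2; at 8: 2·8 + 2 = 18; next = 17
base 8: 17 = 2·8 + 1; at 9: 2·9 + 1 = 19; next = 18
base 9: 18 = 2·9; at 10: 2·10 = 20; next = 19
base 10: 19 = 10 + 9; at 11: 11 + 9 = 20; next = 19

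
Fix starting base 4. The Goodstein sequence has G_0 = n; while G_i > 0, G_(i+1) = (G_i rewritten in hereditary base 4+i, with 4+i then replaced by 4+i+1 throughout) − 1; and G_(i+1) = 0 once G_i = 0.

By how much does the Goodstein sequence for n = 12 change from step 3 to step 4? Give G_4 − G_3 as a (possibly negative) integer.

base 4: 12 = 3·4; at 5: 3·5 = 15; next = 14
base 5: 14 = 2·5 + 4; at 6: 2·6 + 4 = 16; next = 15
base 6: 15 = 2·6 + 3; at 7: 2·7 + 3 = 17; next = 16
base 7: 16 = 2·7 + 2; at 8: 2·8 + 2 = 18; next = 17

1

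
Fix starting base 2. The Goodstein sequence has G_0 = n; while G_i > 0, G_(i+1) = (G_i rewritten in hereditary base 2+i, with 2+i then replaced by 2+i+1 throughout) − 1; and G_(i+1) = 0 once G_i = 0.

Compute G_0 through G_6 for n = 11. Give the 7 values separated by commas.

11 —HB2→ 2^(2 + 1) + 2 + 1 —bump→ 3^(3 + 1) + 3 + 1 = 85 —(−1)→ 84
84 —HB3→ 3^(3 + 1) + 3 —bump→ 4^(4 + 1) + 4 = 1028 —(−1)→ 1027
1027 —HB4→ 4^(4 + 1) + 3 —bump→ 5^(5 + 1) + 3 = 15628 —(−1)→ 15627
15627 —HB5→ 5^(5 + 1) + 2 —bump→ 6^(6 + 1) + 2 = 279938 —(−1)→ 279937
279937 —HB6→ 6^(6 + 1) + 1 —bump→ 7^(7 + 1) + 1 = 5764802 —(−1)→ 5764801
5764801 —HB7→ 7^(7 + 1) —bump→ 8^(8 + 1) = 134217728 —(−1)→ 134217727

11, 84, 1027, 15627, 279937, 5764801, 134217727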